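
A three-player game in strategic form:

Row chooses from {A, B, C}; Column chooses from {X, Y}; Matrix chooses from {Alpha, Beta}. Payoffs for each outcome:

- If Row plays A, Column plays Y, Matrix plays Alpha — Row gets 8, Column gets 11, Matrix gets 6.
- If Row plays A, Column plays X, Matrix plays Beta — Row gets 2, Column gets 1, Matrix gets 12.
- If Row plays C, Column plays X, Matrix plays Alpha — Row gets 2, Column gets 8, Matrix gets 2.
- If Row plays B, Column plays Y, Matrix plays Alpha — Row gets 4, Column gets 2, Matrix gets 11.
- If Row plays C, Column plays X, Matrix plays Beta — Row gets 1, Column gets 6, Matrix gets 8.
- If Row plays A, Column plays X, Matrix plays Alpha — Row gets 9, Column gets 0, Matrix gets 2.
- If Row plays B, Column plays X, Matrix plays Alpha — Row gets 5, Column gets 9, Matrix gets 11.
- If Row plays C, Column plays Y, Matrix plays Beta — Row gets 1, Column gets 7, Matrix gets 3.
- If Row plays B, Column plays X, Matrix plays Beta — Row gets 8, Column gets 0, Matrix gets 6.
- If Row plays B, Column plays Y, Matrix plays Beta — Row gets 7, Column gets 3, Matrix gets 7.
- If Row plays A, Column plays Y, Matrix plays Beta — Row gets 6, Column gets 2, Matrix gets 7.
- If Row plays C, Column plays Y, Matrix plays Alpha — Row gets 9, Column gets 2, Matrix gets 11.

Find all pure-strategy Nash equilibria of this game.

Row against (X, Alpha): payoffs 9, 5, 2 → best response A.
Row against (X, Beta): payoffs 2, 8, 1 → best response B.
Row against (Y, Alpha): payoffs 8, 4, 9 → best response C.
Row against (Y, Beta): payoffs 6, 7, 1 → best response B.
Column against (A, Alpha): payoffs 0, 11 → best response Y.
Column against (A, Beta): payoffs 1, 2 → best response Y.
Column against (B, Alpha): payoffs 9, 2 → best response X.
Column against (B, Beta): payoffs 0, 3 → best response Y.
Column against (C, Alpha): payoffs 8, 2 → best response X.
Column against (C, Beta): payoffs 6, 7 → best response Y.
Matrix against (A, X): payoffs 2, 12 → best response Beta.
Matrix against (A, Y): payoffs 6, 7 → best response Beta.
Matrix against (B, X): payoffs 11, 6 → best response Alpha.
Matrix against (B, Y): payoffs 11, 7 → best response Alpha.
Matrix against (C, X): payoffs 2, 8 → best response Beta.
Matrix against (C, Y): payoffs 11, 3 → best response Alpha.
No profile is a mutual best response for all players.

No pure-strategy Nash equilibrium.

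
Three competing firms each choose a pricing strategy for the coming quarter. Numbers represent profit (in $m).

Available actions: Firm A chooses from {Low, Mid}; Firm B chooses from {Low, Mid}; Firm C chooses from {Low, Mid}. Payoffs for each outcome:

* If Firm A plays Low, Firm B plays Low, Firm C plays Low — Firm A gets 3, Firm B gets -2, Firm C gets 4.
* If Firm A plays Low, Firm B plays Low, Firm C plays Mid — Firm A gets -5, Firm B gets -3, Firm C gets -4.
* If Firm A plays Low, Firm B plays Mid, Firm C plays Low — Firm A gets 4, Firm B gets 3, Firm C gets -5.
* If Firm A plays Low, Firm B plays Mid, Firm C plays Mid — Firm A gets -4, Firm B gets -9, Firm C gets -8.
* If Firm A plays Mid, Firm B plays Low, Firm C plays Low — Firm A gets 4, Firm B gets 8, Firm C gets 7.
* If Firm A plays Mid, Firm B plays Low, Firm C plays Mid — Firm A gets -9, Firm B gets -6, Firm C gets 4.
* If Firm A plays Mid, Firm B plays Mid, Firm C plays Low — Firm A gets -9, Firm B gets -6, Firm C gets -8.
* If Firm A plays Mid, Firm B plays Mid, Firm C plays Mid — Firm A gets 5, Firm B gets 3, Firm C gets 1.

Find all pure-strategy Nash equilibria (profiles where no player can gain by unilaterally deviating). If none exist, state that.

For each strategy profile, look for a profitable unilateral deviation.
(Low, Low, Low): Firm A can switch to Mid (3 → 4). Not NE.
(Low, Low, Mid): Firm C can switch to Low (-4 → 4). Not NE.
(Low, Mid, Low): Firm A gets 4, best alternative -9; Firm B gets 3, best alternative -2; Firm C gets -5, best alternative -8. No profitable deviation — NE.
(Low, Mid, Mid): Firm A can switch to Mid (-4 → 5). Not NE.
(Mid, Low, Low): Firm A gets 4, best alternative 3; Firm B gets 8, best alternative -6; Firm C gets 7, best alternative 4. No profitable deviation — NE.
(Mid, Low, Mid): Firm A can switch to Low (-9 → -5). Not NE.
(Mid, Mid, Low): Firm A can switch to Low (-9 → 4). Not NE.
(Mid, Mid, Mid): Firm A gets 5, best alternative -4; Firm B gets 3, best alternative -6; Firm C gets 1, best alternative -8. No profitable deviation — NE.

Pure-strategy Nash equilibria: (Low, Mid, Low) and (Mid, Low, Low) and (Mid, Mid, Mid)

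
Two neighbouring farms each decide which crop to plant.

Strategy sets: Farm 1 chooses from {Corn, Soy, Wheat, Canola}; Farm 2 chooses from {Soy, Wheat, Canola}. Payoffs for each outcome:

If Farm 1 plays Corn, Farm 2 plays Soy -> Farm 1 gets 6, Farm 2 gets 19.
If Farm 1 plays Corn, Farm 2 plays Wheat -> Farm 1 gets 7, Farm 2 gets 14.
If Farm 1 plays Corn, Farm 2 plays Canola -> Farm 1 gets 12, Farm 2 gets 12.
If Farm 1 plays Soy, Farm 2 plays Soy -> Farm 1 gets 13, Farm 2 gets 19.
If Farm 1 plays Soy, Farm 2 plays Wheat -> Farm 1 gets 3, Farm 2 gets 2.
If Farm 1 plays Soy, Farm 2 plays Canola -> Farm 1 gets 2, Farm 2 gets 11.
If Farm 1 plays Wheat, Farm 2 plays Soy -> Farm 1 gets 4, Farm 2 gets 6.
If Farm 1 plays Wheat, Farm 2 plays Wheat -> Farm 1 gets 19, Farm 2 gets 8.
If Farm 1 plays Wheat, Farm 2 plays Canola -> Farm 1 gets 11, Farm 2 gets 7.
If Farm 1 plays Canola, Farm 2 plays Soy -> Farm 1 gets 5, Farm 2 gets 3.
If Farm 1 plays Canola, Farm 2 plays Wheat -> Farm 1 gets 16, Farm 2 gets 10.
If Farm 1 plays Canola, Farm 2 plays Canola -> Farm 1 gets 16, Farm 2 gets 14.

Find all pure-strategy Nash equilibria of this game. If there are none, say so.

(Corn, Soy): Farm 1 can switch to Soy (6 → 13). Not NE.
(Corn, Wheat): Farm 1 can switch to Wheat (7 → 19). Not NE.
(Corn, Canola): Farm 1 can switch to Canola (12 → 16). Not NE.
(Soy, Soy): Farm 1 gets 13, best alternative 6; Farm 2 gets 19, best alternative 11. No profitable deviation — NE.
(Soy, Wheat): Farm 1 can switch to Corn (3 → 7). Not NE.
(Soy, Canola): Farm 1 can switch to Corn (2 → 12). Not NE.
(Wheat, Soy): Farm 1 can switch to Corn (4 → 6). Not NE.
(Wheat, Wheat): Farm 1 gets 19, best alternative 16; Farm 2 gets 8, best alternative 7. No profitable deviation — NE.
(Wheat, Canola): Farm 1 can switch to Corn (11 → 12). Not NE.
(Canola, Soy): Farm 1 can switch to Corn (5 → 6). Not NE.
(Canola, Wheat): Farm 1 can switch to Wheat (16 → 19). Not NE.
(Canola, Canola): Farm 1 gets 16, best alternative 12; Farm 2 gets 14, best alternative 10. No profitable deviation — NE.

Pure-strategy Nash equilibria: (Soy, Soy) and (Wheat, Wheat) and (Canola, Canola)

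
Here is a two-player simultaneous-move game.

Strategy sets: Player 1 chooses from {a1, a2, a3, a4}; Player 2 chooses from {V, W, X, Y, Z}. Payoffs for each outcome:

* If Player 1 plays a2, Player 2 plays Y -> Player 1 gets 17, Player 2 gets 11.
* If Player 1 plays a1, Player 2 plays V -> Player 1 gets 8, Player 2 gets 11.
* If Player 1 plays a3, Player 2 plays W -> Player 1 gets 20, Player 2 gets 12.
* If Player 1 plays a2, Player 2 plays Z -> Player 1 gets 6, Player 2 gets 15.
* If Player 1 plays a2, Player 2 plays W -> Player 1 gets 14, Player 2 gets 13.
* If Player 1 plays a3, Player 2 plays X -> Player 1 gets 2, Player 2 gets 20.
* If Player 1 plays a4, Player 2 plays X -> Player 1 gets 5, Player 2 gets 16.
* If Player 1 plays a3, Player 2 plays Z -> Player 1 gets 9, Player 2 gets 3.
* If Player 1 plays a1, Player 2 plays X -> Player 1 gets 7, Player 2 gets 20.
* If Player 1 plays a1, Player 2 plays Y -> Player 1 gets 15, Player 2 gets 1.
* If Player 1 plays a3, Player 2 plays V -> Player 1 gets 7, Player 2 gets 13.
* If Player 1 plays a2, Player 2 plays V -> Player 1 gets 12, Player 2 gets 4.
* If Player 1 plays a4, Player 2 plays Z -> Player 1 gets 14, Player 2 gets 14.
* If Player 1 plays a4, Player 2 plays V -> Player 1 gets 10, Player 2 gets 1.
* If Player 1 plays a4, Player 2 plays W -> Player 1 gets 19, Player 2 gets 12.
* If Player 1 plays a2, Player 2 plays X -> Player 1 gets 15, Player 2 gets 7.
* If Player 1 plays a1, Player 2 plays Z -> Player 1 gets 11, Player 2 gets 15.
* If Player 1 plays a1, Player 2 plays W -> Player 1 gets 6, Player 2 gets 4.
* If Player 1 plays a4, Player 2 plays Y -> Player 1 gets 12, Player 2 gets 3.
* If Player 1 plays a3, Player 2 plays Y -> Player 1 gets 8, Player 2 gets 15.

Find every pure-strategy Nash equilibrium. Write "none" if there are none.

(a1, V): Player 1 can switch to a2 (8 → 12). Not NE.
(a1, W): Player 1 can switch to a2 (6 → 14). Not NE.
(a1, X): Player 1 can switch to a2 (7 → 15). Not NE.
(a1, Y): Player 1 can switch to a2 (15 → 17). Not NE.
(a1, Z): Player 1 can switch to a4 (11 → 14). Not NE.
(a2, V): Player 2 can switch to W (4 → 13). Not NE.
(a2, W): Player 1 can switch to a3 (14 → 20). Not NE.
(a2, X): Player 2 can switch to W (7 → 13). Not NE.
(The remaining 12 profiles each have a profitable deviation by the same check.)

No pure-strategy Nash equilibrium.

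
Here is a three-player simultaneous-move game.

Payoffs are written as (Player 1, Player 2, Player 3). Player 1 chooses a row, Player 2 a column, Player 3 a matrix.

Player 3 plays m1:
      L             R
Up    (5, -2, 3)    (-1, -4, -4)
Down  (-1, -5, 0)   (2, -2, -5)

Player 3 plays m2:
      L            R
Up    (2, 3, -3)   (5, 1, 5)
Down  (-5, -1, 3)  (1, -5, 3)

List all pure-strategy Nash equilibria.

The unique pure-strategy Nash equilibrium is (Up, L, m1).

Player 1 against (L, m1): payoffs 5, -1 → best response Up.
Player 1 against (L, m2): payoffs 2, -5 → best response Up.
Player 1 against (R, m1): payoffs -1, 2 → best response Down.
Player 1 against (R, m2): payoffs 5, 1 → best response Up.
Player 2 against (Up, m1): payoffs -2, -4 → best response L.
Player 2 against (Up, m2): payoffs 3, 1 → best response L.
Player 2 against (Down, m1): payoffs -5, -2 → best response R.
Player 2 against (Down, m2): payoffs -1, -5 → best response L.
Player 3 against (Up, L): payoffs 3, -3 → best response m1.
Player 3 against (Up, R): payoffs -4, 5 → best response m2.
Player 3 against (Down, L): payoffs 0, 3 → best response m2.
Player 3 against (Down, R): payoffs -5, 3 → best response m2.
Mutual best responses: (Up, L, m1).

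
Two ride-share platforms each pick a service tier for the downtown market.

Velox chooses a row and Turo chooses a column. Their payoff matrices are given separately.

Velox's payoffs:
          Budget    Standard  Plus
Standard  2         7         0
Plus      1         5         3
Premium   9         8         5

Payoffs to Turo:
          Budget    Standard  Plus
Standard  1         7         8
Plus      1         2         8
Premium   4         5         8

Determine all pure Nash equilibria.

Velox against Budget: payoffs 2, 1, 9 → best response Premium.
Velox against Standard: payoffs 7, 5, 8 → best response Premium.
Velox against Plus: payoffs 0, 3, 5 → best response Premium.
Turo against Standard: payoffs 1, 7, 8 → best response Plus.
Turo against Plus: payoffs 1, 2, 8 → best response Plus.
Turo against Premium: payoffs 4, 5, 8 → best response Plus.
Mutual best responses: (Premium, Plus).

The unique pure-strategy Nash equilibrium is (Premium, Plus).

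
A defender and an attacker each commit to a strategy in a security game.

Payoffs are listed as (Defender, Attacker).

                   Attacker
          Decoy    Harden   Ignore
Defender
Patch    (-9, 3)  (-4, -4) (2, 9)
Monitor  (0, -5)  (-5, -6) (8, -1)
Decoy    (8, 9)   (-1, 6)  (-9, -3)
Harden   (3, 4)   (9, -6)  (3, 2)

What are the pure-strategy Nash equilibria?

Defender against Decoy: payoffs -9, 0, 8, 3 → best response Decoy.
Defender against Harden: payoffs -4, -5, -1, 9 → best response Harden.
Defender against Ignore: payoffs 2, 8, -9, 3 → best response Monitor.
Attacker against Patch: payoffs 3, -4, 9 → best response Ignore.
Attacker against Monitor: payoffs -5, -6, -1 → best response Ignore.
Attacker against Decoy: payoffs 9, 6, -3 → best response Decoy.
Attacker against Harden: payoffs 4, -6, 2 → best response Decoy.
Mutual best responses: (Monitor, Ignore); (Decoy, Decoy).

The pure Nash equilibria are (Monitor, Ignore) and (Decoy, Decoy).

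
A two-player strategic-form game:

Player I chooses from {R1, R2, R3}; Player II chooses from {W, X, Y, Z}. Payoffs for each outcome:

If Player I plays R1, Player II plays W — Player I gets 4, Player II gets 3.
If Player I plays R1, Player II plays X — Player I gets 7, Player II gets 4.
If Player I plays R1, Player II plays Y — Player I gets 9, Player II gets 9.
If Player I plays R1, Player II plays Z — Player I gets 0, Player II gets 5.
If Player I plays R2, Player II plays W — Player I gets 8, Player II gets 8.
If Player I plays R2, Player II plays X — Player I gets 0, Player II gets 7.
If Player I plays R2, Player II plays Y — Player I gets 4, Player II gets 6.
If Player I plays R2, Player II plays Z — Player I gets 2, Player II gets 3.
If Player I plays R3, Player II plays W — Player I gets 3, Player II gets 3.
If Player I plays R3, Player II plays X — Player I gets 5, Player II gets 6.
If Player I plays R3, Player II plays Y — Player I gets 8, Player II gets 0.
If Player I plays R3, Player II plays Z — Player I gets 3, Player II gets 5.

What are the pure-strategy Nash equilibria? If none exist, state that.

Player I against W: payoffs 4, 8, 3 → best response R2.
Player I against X: payoffs 7, 0, 5 → best response R1.
Player I against Y: payoffs 9, 4, 8 → best response R1.
Player I against Z: payoffs 0, 2, 3 → best response R3.
Player II against R1: payoffs 3, 4, 9, 5 → best response Y.
Player II against R2: payoffs 8, 7, 6, 3 → best response W.
Player II against R3: payoffs 3, 6, 0, 5 → best response X.
Mutual best responses: (R1, Y); (R2, W).

The pure Nash equilibria are (R1, Y), (R2, W).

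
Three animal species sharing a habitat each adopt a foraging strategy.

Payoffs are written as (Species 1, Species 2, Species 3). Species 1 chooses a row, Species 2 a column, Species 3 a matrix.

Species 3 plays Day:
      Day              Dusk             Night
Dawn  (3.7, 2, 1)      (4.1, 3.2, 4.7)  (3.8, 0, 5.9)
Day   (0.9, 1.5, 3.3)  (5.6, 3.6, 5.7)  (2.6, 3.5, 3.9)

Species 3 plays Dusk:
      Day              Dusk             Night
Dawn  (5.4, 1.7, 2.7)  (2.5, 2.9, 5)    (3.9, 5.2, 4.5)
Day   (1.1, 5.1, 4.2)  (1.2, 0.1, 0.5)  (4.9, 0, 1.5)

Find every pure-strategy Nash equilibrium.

Pure NE: (Day, Dusk, Day)

Mark each player's best response to every combination of opponents' strategies; a profile where every player is best-responding is a pure Nash equilibrium.
Species 1 against (Day, Day): payoffs 3.7, 0.9 → best response Dawn.
Species 1 against (Day, Dusk): payoffs 5.4, 1.1 → best response Dawn.
Species 1 against (Dusk, Day): payoffs 4.1, 5.6 → best response Day.
Species 1 against (Dusk, Dusk): payoffs 2.5, 1.2 → best response Dawn.
Species 1 against (Night, Day): payoffs 3.8, 2.6 → best response Dawn.
Species 1 against (Night, Dusk): payoffs 3.9, 4.9 → best response Day.
Species 2 against (Dawn, Day): payoffs 2, 3.2, 0 → best response Dusk.
Species 2 against (Dawn, Dusk): payoffs 1.7, 2.9, 5.2 → best response Night.
Species 2 against (Day, Day): payoffs 1.5, 3.6, 3.5 → best response Dusk.
Species 2 against (Day, Dusk): payoffs 5.1, 0.1, 0 → best response Day.
Species 3 against (Dawn, Day): payoffs 1, 2.7 → best response Dusk.
Species 3 against (Dawn, Dusk): payoffs 4.7, 5 → best response Dusk.
Species 3 against (Dawn, Night): payoffs 5.9, 4.5 → best response Day.
Species 3 against (Day, Day): payoffs 3.3, 4.2 → best response Dusk.
Species 3 against (Day, Dusk): payoffs 5.7, 0.5 → best response Day.
Species 3 against (Day, Night): payoffs 3.9, 1.5 → best response Day.
Mutual best responses: (Day, Dusk, Day).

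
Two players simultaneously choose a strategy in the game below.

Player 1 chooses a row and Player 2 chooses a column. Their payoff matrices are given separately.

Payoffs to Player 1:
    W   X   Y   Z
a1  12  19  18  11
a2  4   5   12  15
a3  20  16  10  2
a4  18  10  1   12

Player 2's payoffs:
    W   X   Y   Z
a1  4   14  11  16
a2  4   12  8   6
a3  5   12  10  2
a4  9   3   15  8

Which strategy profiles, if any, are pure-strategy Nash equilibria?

none

(a1, W): Player 1 can switch to a3 (12 → 20). Not NE.
(a1, X): Player 2 can switch to Z (14 → 16). Not NE.
(a1, Y): Player 2 can switch to X (11 → 14). Not NE.
(a1, Z): Player 1 can switch to a2 (11 → 15). Not NE.
(a2, W): Player 1 can switch to a1 (4 → 12). Not NE.
(a2, X): Player 1 can switch to a1 (5 → 19). Not NE.
(a2, Y): Player 1 can switch to a1 (12 → 18). Not NE.
(a2, Z): Player 2 can switch to X (6 → 12). Not NE.
(The remaining 8 profiles each have a profitable deviation by the same check.)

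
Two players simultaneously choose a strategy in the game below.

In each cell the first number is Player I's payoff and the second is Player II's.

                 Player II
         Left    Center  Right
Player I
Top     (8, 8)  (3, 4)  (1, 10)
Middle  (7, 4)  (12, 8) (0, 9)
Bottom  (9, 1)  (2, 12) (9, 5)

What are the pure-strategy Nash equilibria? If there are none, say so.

(Top, Left): Player I can switch to Bottom (8 → 9). Not NE.
(Top, Center): Player I can switch to Middle (3 → 12). Not NE.
(Top, Right): Player I can switch to Bottom (1 → 9). Not NE.
(Middle, Left): Player I can switch to Top (7 → 8). Not NE.
(Middle, Center): Player II can switch to Right (8 → 9). Not NE.
(Middle, Right): Player I can switch to Top (0 → 1). Not NE.
(Bottom, Left): Player II can switch to Center (1 → 12). Not NE.
(Bottom, Center): Player I can switch to Top (2 → 3). Not NE.
(The remaining 1 profile has a profitable deviation by the same check.)

There is no pure-strategy Nash equilibrium.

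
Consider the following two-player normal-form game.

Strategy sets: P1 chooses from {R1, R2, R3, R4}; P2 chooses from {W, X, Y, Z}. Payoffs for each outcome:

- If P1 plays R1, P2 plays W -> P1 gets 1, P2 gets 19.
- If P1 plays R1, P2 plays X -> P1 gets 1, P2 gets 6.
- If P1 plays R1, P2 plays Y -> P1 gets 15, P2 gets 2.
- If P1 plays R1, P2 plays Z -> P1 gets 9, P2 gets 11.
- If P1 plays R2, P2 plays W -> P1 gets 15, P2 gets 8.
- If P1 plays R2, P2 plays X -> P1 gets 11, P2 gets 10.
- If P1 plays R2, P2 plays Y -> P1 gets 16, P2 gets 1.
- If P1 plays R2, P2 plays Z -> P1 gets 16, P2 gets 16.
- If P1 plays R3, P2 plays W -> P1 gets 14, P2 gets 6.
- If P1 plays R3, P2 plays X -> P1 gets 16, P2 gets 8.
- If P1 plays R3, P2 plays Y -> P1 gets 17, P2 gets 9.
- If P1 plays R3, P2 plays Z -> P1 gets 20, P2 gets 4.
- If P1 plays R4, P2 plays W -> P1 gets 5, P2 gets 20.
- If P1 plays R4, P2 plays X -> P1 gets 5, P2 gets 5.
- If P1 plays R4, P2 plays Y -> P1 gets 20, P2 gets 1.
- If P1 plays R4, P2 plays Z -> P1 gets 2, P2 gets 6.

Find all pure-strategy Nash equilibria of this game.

P1 against W: payoffs 1, 15, 14, 5 → best response R2.
P1 against X: payoffs 1, 11, 16, 5 → best response R3.
P1 against Y: payoffs 15, 16, 17, 20 → best response R4.
P1 against Z: payoffs 9, 16, 20, 2 → best response R3.
P2 against R1: payoffs 19, 6, 2, 11 → best response W.
P2 against R2: payoffs 8, 10, 1, 16 → best response Z.
P2 against R3: payoffs 6, 8, 9, 4 → best response Y.
P2 against R4: payoffs 20, 5, 1, 6 → best response W.
No profile is a mutual best response for all players.

There is no pure-strategy Nash equilibrium.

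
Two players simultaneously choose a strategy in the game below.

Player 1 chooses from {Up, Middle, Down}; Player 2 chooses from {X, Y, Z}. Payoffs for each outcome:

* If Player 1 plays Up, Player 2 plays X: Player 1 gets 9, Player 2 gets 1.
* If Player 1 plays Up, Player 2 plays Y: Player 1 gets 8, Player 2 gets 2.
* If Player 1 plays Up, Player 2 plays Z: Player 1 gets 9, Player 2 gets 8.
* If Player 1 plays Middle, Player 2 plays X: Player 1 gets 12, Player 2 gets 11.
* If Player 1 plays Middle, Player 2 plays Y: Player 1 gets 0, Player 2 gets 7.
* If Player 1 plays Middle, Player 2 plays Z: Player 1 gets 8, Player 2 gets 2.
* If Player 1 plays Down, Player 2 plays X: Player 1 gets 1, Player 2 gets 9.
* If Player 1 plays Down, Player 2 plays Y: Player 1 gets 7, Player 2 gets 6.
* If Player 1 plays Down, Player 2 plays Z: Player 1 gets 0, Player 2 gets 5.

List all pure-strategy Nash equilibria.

(Up, Z), (Middle, X)

For each player, find the best response to each opponent profile; mutual best responses are the pure NE.
Player 1 against X: payoffs 9, 12, 1 → best response Middle.
Player 1 against Y: payoffs 8, 0, 7 → best response Up.
Player 1 against Z: payoffs 9, 8, 0 → best response Up.
Player 2 against Up: payoffs 1, 2, 8 → best response Z.
Player 2 against Middle: payoffs 11, 7, 2 → best response X.
Player 2 against Down: payoffs 9, 6, 5 → best response X.
Mutual best responses: (Up, Z); (Middle, X).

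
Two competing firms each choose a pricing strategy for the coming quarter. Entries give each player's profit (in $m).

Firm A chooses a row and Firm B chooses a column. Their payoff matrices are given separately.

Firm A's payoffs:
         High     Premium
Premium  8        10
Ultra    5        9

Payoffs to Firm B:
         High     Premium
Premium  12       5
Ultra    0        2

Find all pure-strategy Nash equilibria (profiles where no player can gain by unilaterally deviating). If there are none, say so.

Check each profile: it is a Nash equilibrium iff no player can strictly gain by switching unilaterally.
(Premium, High): Firm A gets 8, best alternative 5; Firm B gets 12, best alternative 5. No profitable deviation — NE.
(Premium, Premium): Firm B can switch to High (5 → 12). Not NE.
(Ultra, High): Firm A can switch to Premium (5 → 8). Not NE.
(Ultra, Premium): Firm A can switch to Premium (9 → 10). Not NE.

Pure NE: (Premium, High)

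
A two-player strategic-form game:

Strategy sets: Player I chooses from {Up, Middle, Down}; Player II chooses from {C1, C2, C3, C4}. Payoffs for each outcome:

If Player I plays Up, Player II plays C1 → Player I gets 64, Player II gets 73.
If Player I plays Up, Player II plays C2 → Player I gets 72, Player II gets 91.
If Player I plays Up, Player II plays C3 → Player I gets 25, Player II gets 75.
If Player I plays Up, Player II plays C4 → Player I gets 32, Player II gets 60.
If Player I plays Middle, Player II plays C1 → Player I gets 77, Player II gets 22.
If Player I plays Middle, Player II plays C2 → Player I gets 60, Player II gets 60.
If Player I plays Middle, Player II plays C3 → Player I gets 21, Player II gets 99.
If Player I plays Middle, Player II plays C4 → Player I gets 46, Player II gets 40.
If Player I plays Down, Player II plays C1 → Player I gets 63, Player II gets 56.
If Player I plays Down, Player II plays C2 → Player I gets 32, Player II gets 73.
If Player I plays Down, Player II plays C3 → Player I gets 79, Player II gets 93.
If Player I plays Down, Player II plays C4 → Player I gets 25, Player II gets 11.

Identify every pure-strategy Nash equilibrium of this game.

(Up, C2); (Down, C3)

(Up, C1): Player I can switch to Middle (64 → 77). Not NE.
(Up, C2): Player I gets 72, best alternative 60; Player II gets 91, best alternative 75. No profitable deviation — NE.
(Up, C3): Player I can switch to Down (25 → 79). Not NE.
(Up, C4): Player I can switch to Middle (32 → 46). Not NE.
(Middle, C1): Player II can switch to C2 (22 → 60). Not NE.
(Middle, C2): Player I can switch to Up (60 → 72). Not NE.
(Middle, C3): Player I can switch to Up (21 → 25). Not NE.
(Down, C3): Player I gets 79, best alternative 25; Player II gets 93, best alternative 73. No profitable deviation — NE.
(The remaining 4 profiles each have a profitable deviation by the same check.)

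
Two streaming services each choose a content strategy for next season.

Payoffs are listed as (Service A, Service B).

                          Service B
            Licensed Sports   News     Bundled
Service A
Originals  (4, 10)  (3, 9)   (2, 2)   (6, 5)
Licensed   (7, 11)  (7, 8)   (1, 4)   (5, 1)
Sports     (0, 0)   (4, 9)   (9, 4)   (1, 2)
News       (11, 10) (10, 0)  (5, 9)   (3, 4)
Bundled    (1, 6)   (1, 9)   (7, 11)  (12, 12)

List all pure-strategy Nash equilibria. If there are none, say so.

Mark each player's best response to every combination of opponents' strategies; a profile where every player is best-responding is a pure Nash equilibrium.
Service A against Licensed: payoffs 4, 7, 0, 11, 1 → best response News.
Service A against Sports: payoffs 3, 7, 4, 10, 1 → best response News.
Service A against News: payoffs 2, 1, 9, 5, 7 → best response Sports.
Service A against Bundled: payoffs 6, 5, 1, 3, 12 → best response Bundled.
Service B against Originals: payoffs 10, 9, 2, 5 → best response Licensed.
Service B against Licensed: payoffs 11, 8, 4, 1 → best response Licensed.
Service B against Sports: payoffs 0, 9, 4, 2 → best response Sports.
Service B against News: payoffs 10, 0, 9, 4 → best response Licensed.
Service B against Bundled: payoffs 6, 9, 11, 12 → best response Bundled.
Mutual best responses: (News, Licensed); (Bundled, Bundled).

Pure-strategy Nash equilibria: (News, Licensed), (Bundled, Bundled)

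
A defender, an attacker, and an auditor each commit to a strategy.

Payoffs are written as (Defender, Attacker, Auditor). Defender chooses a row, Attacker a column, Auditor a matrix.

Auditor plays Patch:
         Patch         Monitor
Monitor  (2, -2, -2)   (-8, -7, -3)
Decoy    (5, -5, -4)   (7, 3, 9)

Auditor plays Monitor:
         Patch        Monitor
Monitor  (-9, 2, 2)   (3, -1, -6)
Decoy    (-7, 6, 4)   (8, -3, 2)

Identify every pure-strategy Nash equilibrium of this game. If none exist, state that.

(Decoy, Patch, Monitor) and (Decoy, Monitor, Patch)

Mark each player's best response to every combination of opponents' strategies; a profile where every player is best-responding is a pure Nash equilibrium.
Defender against (Patch, Patch): payoffs 2, 5 → best response Decoy.
Defender against (Patch, Monitor): payoffs -9, -7 → best response Decoy.
Defender against (Monitor, Patch): payoffs -8, 7 → best response Decoy.
Defender against (Monitor, Monitor): payoffs 3, 8 → best response Decoy.
Attacker against (Monitor, Patch): payoffs -2, -7 → best response Patch.
Attacker against (Monitor, Monitor): payoffs 2, -1 → best response Patch.
Attacker against (Decoy, Patch): payoffs -5, 3 → best response Monitor.
Attacker against (Decoy, Monitor): payoffs 6, -3 → best response Patch.
Auditor against (Monitor, Patch): payoffs -2, 2 → best response Monitor.
Auditor against (Monitor, Monitor): payoffs -3, -6 → best response Patch.
Auditor against (Decoy, Patch): payoffs -4, 4 → best response Monitor.
Auditor against (Decoy, Monitor): payoffs 9, 2 → best response Patch.
Mutual best responses: (Decoy, Patch, Monitor); (Decoy, Monitor, Patch).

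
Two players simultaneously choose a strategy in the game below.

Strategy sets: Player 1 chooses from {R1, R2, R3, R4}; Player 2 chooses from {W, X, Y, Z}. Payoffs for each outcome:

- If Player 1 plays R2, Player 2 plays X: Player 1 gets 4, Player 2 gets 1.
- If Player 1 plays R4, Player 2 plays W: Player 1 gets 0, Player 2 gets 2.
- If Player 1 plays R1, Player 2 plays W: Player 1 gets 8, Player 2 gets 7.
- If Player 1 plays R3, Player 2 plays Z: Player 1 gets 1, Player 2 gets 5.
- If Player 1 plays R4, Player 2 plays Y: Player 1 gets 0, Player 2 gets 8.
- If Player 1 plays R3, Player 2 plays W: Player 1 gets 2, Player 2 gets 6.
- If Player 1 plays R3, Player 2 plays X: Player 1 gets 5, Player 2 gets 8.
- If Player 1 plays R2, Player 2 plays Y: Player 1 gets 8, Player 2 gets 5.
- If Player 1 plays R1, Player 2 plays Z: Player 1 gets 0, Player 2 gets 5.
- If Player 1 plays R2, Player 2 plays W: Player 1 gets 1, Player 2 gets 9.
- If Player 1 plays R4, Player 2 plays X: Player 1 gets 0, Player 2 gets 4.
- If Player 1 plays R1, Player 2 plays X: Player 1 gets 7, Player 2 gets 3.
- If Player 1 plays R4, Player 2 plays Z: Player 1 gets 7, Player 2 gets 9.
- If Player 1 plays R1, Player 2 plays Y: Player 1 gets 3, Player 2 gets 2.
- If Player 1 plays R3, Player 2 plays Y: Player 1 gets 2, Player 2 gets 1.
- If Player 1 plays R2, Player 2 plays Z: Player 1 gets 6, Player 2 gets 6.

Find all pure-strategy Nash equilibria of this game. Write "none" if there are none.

(R1, W) and (R4, Z)

Check each profile: it is a Nash equilibrium iff no player can strictly gain by switching unilaterally.
(R1, W): Player 1 gets 8, best alternative 2; Player 2 gets 7, best alternative 5. No profitable deviation — NE.
(R1, X): Player 2 can switch to W (3 → 7). Not NE.
(R1, Y): Player 1 can switch to R2 (3 → 8). Not NE.
(R1, Z): Player 1 can switch to R2 (0 → 6). Not NE.
(R2, W): Player 1 can switch to R1 (1 → 8). Not NE.
(R2, X): Player 1 can switch to R1 (4 → 7). Not NE.
(R2, Y): Player 2 can switch to W (5 → 9). Not NE.
(R2, Z): Player 1 can switch to R4 (6 → 7). Not NE.
(R3, W): Player 1 can switch to R1 (2 → 8). Not NE.
(R3, X): Player 1 can switch to R1 (5 → 7). Not NE.
(R3, Y): Player 1 can switch to R1 (2 → 3). Not NE.
(R4, Z): Player 1 gets 7, best alternative 6; Player 2 gets 9, best alternative 8. No profitable deviation — NE.
(The remaining 4 profiles each have a profitable deviation by the same check.)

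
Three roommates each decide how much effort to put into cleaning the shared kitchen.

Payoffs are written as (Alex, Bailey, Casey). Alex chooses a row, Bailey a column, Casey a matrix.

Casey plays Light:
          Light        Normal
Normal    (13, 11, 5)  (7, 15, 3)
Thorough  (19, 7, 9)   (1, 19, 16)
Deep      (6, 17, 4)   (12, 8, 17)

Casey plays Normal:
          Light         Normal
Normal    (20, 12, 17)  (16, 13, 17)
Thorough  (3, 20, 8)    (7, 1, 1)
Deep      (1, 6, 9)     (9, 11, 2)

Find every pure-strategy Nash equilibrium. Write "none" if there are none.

(Normal, Light, Light): Alex can switch to Thorough (13 → 19). Not NE.
(Normal, Light, Normal): Bailey can switch to Normal (12 → 13). Not NE.
(Normal, Normal, Light): Alex can switch to Deep (7 → 12). Not NE.
(Normal, Normal, Normal): Alex gets 16, best alternative 9; Bailey gets 13, best alternative 12; Casey gets 17, best alternative 3. No profitable deviation — NE.
(Thorough, Light, Light): Bailey can switch to Normal (7 → 19). Not NE.
(Thorough, Light, Normal): Alex can switch to Normal (3 → 20). Not NE.
(Thorough, Normal, Light): Alex can switch to Normal (1 → 7). Not NE.
(Thorough, Normal, Normal): Alex can switch to Normal (7 → 16). Not NE.
(Deep, Light, Light): Alex can switch to Normal (6 → 13). Not NE.
(Deep, Light, Normal): Alex can switch to Normal (1 → 20). Not NE.
(Deep, Normal, Light): Bailey can switch to Light (8 → 17). Not NE.
(Deep, Normal, Normal): Alex can switch to Normal (9 → 16). Not NE.

Pure NE: (Normal, Normal, Normal)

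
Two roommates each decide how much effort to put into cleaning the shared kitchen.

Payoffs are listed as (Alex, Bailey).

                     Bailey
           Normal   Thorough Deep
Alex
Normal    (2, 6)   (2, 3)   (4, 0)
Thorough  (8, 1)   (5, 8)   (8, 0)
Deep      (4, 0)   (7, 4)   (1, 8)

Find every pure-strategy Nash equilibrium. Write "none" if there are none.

none

Alex against Normal: payoffs 2, 8, 4 → best response Thorough.
Alex against Thorough: payoffs 2, 5, 7 → best response Deep.
Alex against Deep: payoffs 4, 8, 1 → best response Thorough.
Bailey against Normal: payoffs 6, 3, 0 → best response Normal.
Bailey against Thorough: payoffs 1, 8, 0 → best response Thorough.
Bailey against Deep: payoffs 0, 4, 8 → best response Deep.
No profile is a mutual best response for all players.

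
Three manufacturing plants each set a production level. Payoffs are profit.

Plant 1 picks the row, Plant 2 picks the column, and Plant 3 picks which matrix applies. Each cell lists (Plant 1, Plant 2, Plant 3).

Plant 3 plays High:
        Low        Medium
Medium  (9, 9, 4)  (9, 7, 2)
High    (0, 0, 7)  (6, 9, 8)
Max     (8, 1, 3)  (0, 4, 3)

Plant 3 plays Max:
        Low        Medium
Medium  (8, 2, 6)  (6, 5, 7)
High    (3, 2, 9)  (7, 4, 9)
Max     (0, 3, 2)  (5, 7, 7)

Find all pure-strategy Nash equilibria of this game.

Pure NE: (High, Medium, Max)

Plant 1 against (Low, High): payoffs 9, 0, 8 → best response Medium.
Plant 1 against (Low, Max): payoffs 8, 3, 0 → best response Medium.
Plant 1 against (Medium, High): payoffs 9, 6, 0 → best response Medium.
Plant 1 against (Medium, Max): payoffs 6, 7, 5 → best response High.
Plant 2 against (Medium, High): payoffs 9, 7 → best response Low.
Plant 2 against (Medium, Max): payoffs 2, 5 → best response Medium.
Plant 2 against (High, High): payoffs 0, 9 → best response Medium.
Plant 2 against (High, Max): payoffs 2, 4 → best response Medium.
Plant 2 against (Max, High): payoffs 1, 4 → best response Medium.
Plant 2 against (Max, Max): payoffs 3, 7 → best response Medium.
Plant 3 against (Medium, Low): payoffs 4, 6 → best response Max.
Plant 3 against (Medium, Medium): payoffs 2, 7 → best response Max.
Plant 3 against (High, Low): payoffs 7, 9 → best response Max.
Plant 3 against (High, Medium): payoffs 8, 9 → best response Max.
Plant 3 against (Max, Low): payoffs 3, 2 → best response High.
Plant 3 against (Max, Medium): payoffs 3, 7 → best response Max.
Mutual best responses: (High, Medium, Max).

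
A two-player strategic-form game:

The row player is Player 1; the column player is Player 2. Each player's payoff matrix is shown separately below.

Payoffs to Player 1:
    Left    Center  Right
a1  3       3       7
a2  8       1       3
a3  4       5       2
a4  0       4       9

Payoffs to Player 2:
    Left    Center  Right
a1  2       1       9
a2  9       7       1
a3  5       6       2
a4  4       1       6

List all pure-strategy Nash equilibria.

Player 1 against Left: payoffs 3, 8, 4, 0 → best response a2.
Player 1 against Center: payoffs 3, 1, 5, 4 → best response a3.
Player 1 against Right: payoffs 7, 3, 2, 9 → best response a4.
Player 2 against a1: payoffs 2, 1, 9 → best response Right.
Player 2 against a2: payoffs 9, 7, 1 → best response Left.
Player 2 against a3: payoffs 5, 6, 2 → best response Center.
Player 2 against a4: payoffs 4, 1, 6 → best response Right.
Mutual best responses: (a2, Left); (a3, Center); (a4, Right).

The pure Nash equilibria are (a2, Left); (a3, Center); (a4, Right).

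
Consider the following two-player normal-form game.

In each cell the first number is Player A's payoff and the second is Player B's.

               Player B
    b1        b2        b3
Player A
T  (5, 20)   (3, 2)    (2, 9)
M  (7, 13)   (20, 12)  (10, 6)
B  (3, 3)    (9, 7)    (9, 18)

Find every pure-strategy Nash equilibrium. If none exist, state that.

Player A against b1: payoffs 5, 7, 3 → best response M.
Player A against b2: payoffs 3, 20, 9 → best response M.
Player A against b3: payoffs 2, 10, 9 → best response M.
Player B against T: payoffs 20, 2, 9 → best response b1.
Player B against M: payoffs 13, 12, 6 → best response b1.
Player B against B: payoffs 3, 7, 18 → best response b3.
Mutual best responses: (M, b1).

(M, b1)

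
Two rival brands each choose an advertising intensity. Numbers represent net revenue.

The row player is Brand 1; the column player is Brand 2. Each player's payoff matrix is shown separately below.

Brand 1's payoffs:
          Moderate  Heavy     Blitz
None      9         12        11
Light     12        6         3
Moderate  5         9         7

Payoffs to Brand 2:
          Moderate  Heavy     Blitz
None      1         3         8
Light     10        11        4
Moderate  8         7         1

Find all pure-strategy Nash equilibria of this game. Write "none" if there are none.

For each player, find the best response to each opponent profile; mutual best responses are the pure NE.
Brand 1 against Moderate: payoffs 9, 12, 5 → best response Light.
Brand 1 against Heavy: payoffs 12, 6, 9 → best response None.
Brand 1 against Blitz: payoffs 11, 3, 7 → best response None.
Brand 2 against None: payoffs 1, 3, 8 → best response Blitz.
Brand 2 against Light: payoffs 10, 11, 4 → best response Heavy.
Brand 2 against Moderate: payoffs 8, 7, 1 → best response Moderate.
Mutual best responses: (None, Blitz).

The unique pure-strategy Nash equilibrium is (None, Blitz).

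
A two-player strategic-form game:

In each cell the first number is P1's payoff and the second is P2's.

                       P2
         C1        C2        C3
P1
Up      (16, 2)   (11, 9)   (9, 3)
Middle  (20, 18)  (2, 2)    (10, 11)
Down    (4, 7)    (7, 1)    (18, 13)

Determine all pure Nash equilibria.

Pure-strategy Nash equilibria: (Up, C2) and (Middle, C1) and (Down, C3)

Mark each player's best response to every combination of opponents' strategies; a profile where every player is best-responding is a pure Nash equilibrium.
P1 against C1: payoffs 16, 20, 4 → best response Middle.
P1 against C2: payoffs 11, 2, 7 → best response Up.
P1 against C3: payoffs 9, 10, 18 → best response Down.
P2 against Up: payoffs 2, 9, 3 → best response C2.
P2 against Middle: payoffs 18, 2, 11 → best response C1.
P2 against Down: payoffs 7, 1, 13 → best response C3.
Mutual best responses: (Up, C2); (Middle, C1); (Down, C3).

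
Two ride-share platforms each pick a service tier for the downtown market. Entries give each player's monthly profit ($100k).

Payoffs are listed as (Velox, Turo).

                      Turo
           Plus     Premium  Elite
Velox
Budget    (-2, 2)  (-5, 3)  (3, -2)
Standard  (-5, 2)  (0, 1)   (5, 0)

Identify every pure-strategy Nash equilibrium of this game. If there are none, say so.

(Budget, Plus): Turo can switch to Premium (2 → 3). Not NE.
(Budget, Premium): Velox can switch to Standard (-5 → 0). Not NE.
(Budget, Elite): Velox can switch to Standard (3 → 5). Not NE.
(Standard, Plus): Velox can switch to Budget (-5 → -2). Not NE.
(Standard, Premium): Turo can switch to Plus (1 → 2). Not NE.
(Standard, Elite): Turo can switch to Plus (0 → 2). Not NE.

This game has no pure Nash equilibrium.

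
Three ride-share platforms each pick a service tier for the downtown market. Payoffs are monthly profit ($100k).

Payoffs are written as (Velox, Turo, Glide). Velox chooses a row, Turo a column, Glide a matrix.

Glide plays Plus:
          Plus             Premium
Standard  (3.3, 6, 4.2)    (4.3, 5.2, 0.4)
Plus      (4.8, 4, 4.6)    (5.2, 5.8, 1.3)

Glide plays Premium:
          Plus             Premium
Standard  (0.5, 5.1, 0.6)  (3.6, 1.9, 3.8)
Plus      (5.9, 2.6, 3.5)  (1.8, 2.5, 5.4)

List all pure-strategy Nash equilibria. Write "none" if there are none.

(Standard, Plus, Plus): Velox can switch to Plus (3.3 → 4.8). Not NE.
(Standard, Plus, Premium): Velox can switch to Plus (0.5 → 5.9). Not NE.
(Standard, Premium, Plus): Velox can switch to Plus (4.3 → 5.2). Not NE.
(Standard, Premium, Premium): Turo can switch to Plus (1.9 → 5.1). Not NE.
(Plus, Plus, Plus): Turo can switch to Premium (4 → 5.8). Not NE.
(Plus, Plus, Premium): Glide can switch to Plus (3.5 → 4.6). Not NE.
(Plus, Premium, Plus): Glide can switch to Premium (1.3 → 5.4). Not NE.
(Plus, Premium, Premium): Velox can switch to Standard (1.8 → 3.6). Not NE.

There is no pure-strategy Nash equilibrium.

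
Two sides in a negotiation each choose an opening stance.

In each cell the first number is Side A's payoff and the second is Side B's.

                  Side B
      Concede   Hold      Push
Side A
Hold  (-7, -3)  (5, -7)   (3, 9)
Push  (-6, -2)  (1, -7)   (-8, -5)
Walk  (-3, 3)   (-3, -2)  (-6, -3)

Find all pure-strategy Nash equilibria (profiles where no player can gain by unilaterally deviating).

The pure Nash equilibria are (Hold, Push); (Walk, Concede).

(Hold, Concede): Side A can switch to Push (-7 → -6). Not NE.
(Hold, Hold): Side B can switch to Concede (-7 → -3). Not NE.
(Hold, Push): Side A gets 3, best alternative -6; Side B gets 9, best alternative -3. No profitable deviation — NE.
(Push, Concede): Side A can switch to Walk (-6 → -3). Not NE.
(Push, Hold): Side A can switch to Hold (1 → 5). Not NE.
(Push, Push): Side A can switch to Hold (-8 → 3). Not NE.
(Walk, Concede): Side A gets -3, best alternative -6; Side B gets 3, best alternative -2. No profitable deviation — NE.
(Walk, Hold): Side A can switch to Hold (-3 → 5). Not NE.
(Walk, Push): Side A can switch to Hold (-6 → 3). Not NE.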